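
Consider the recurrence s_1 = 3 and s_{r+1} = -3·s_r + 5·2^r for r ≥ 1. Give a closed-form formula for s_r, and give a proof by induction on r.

Computing the first terms: s_1 = 3, s_2 = 1, s_3 = 17. This suggests s_r = (-3)^(r - 1) + 2^r.
For the base case r = 1: the formula gives 3 = 3 = s_1.
Inductive step: assume the claim holds for r = i, so s_i = (-3)^(i - 1) + 2^i.
Then s_{i+1} = -3·s_i + 5·2^i = -3·((-3)^(i - 1) + 2^i) + 5·2^i = (-3)^i + 2^(i + 1) = (-3)^((i+1) - 1) + 2^(i+1),
which is the claimed formula at r = i+1.
By the principle of mathematical induction, the result holds for all r ≥ 1.

s_r = (-3)^(r - 1) + 2^r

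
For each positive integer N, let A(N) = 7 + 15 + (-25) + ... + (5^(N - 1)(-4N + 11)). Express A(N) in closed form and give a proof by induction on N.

We claim A(N) = 5^N(-N + 3) - 3 for all N ≥ 1.
When N = 1: A(1) = 7, and the closed form gives 7. They agree.
For the inductive step, assume it holds for an arbitrary p ≥ 1, so A(p) = 5^p(-p + 3) - 3.
Then A(p+1) = A(p) + (5^p(-4p + 7)) = (5^p(-p + 3) - 3) + (5^p(-4p + 7)).
Simplifying, A(p+1) = -5·5^p·p + 10·5^p - 3 = 5^(p+1)(-(p+1) + 3) - 3,
which is the closed form with N = p+1.
Hence, by induction on N, the claim holds for every N ≥ 1.

A(N) = 5^N(-N + 3) - 3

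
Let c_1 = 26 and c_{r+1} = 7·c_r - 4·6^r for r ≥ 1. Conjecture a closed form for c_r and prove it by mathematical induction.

Computing the first terms: c_1 = 26, c_2 = 158, c_3 = 962. This suggests c_r = 4·6^r + 2·7^(r - 1).
When r = 1: the formula gives 26 = 26 = c_1.
Inductive step: suppose the statement holds for some p ≥ 1, so c_p = 4·6^p + 2·7^(p - 1).
Then c_{p+1} = 7·c_p - 4·6^p = 7·(4·6^p + 2·7^(p - 1)) - 4·6^p = 4·6^(p + 1) + 2·7^p = 4·6^(p+1) + 2·7^((p+1) - 1),
which is the claimed formula at r = p+1.
By induction, the statement is established for all r ≥ 1.

c_r = 4·6^r + 2·7^(r - 1)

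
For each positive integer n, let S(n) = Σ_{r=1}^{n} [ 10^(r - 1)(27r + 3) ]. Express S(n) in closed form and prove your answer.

S(n) = 3·10^n·n

We claim S(n) = 3·10^n·n for all n ≥ 1.
Base case (n = 1): S(1) = 30, and the closed form gives 30. They agree.
For the inductive step, assume it holds for an arbitrary r ≥ 1, so S(r) = 3·10^r·r.
Then S(r+1) = S(r) + (10^r(27r + 30)) = (3·10^r·r) + (10^r(27r + 30)).
Simplifying, S(r+1) = 30·10^r(r + 1) = 3·10^(r+1)·(r+1),
which is the closed form with n = r+1.
By induction, the statement is established for all n ≥ 1.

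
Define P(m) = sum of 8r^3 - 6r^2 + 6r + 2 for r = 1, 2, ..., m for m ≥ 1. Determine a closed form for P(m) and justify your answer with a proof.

P(m) = 2m(m^3 + m^2 + m + 2)

We claim P(m) = 2m(m^3 + m^2 + m + 2) for all m ≥ 1.
Base step (m = 1): P(1) = 10, and the closed form gives 10. They agree.
Inductive step: suppose the statement holds for some r ≥ 1, so P(r) = 2r(r^3 + r^2 + r + 2).
Then P(r+1) = P(r) + (8r^3 + 18r^2 + 18r + 10) = (2r(r^3 + r^2 + r + 2)) + (8r^3 + 18r^2 + 18r + 10).
Simplifying, P(r+1) = 2(r + 1)(r^3 + 4r^2 + 6r + 5) = 2(r+1)((r+1)^3 + (r+1)^2 + (r+1) + 2),
which is the closed form with m = r+1.
This completes the induction.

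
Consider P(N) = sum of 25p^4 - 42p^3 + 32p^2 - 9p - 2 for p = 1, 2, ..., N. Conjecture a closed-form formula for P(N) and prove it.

P(N) = N(5N^4 + 2N^3 - 2N^2 + N - 2)

We claim P(N) = N(5N^4 + 2N^3 - 2N^2 + N - 2) for all N ≥ 1.
Base step (N = 1): P(1) = 4, and the closed form gives 4. They agree.
Inductive step: assume the claim holds for N = p, so P(p) = p(5p^4 + 2p^3 - 2p^2 + p - 2).
Then P(p+1) = P(p) + (25p^4 + 58p^3 + 56p^2 + 29p + 4) = (p(5p^4 + 2p^3 - 2p^2 + p - 2)) + (25p^4 + 58p^3 + 56p^2 + 29p + 4).
Simplifying, P(p+1) = (p + 1)(5p^4 + 22p^3 + 34p^2 + 23p + 4) = (p+1)(5(p+1)^4 + 2(p+1)^3 - 2(p+1)^2 + (p+1) - 2),
which is the closed form with N = p+1.
Hence, by induction on N, the claim holds for every N ≥ 1.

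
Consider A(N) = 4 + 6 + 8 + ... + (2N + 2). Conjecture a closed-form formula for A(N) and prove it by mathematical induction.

A(N) = N(N + 3)

We claim A(N) = N(N + 3) for all N ≥ 1.
Base step (N = 1): A(1) = 4, and the closed form gives 4. They agree.
Inductive step: suppose the statement holds for some i ≥ 1, so A(i) = i(i + 3).
Then A(i+1) = A(i) + (2i + 4) = (i(i + 3)) + (2i + 4).
Simplifying, A(i+1) = (i + 1)(i + 4) = (i+1)((i+1) + 3),
which is the closed form with N = i+1.
By induction, the statement is established for all N ≥ 1.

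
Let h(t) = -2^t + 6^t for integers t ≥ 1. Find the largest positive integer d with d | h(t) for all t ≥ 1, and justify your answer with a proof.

d = 4

Computing the first values: h(1) = 4 and h(2) = 32; gcd(4, 32) = 4, so d ≤ 4.
We prove 4 | -2^t + 6^t for all t ≥ 1 by induction on t.
When t = 1: h(1) = 4 = 4·(1), so 4 | h(1).
Suppose the result is true for t = j, i.e. 4 | h(j). Then
6^{j+1} − 2^{j+1} = 6·6^j − 2·2^j = 6·(6^j − 2^j) + (4)·2^j. The first term is divisible by 4 by the inductive hypothesis, and the second term (4)·2^j is divisible by 4 since 4 | 4. Hence 4 | h(j+1).
By induction, the statement is established for all t ≥ 1.
Therefore the largest such d is 4.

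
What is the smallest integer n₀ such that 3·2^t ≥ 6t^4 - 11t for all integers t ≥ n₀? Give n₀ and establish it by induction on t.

n₀ = 18

At t = 17: 393216 < 500939, so the inequality fails and n₀ ≥ 18. We prove 3·2^t ≥ 6t^4 - 11t for all t ≥ 18.
For the base case t = 18: 3·2^t = 786432 and 6t^4 - 11t = 629658, so 786432 ≥ 629658.
Inductive step: suppose the statement holds for some m ≥ 18, so 3·2^m ≥ 6m^4 - 11m.
Then 3·2^(m + 1) = 2·(3·2^m) ≥ 2·(6m^4 - 11m).
Also, for m ≥ 18 we have 2·(6m^4 - 11m) ≥ 6(m+1)^4 - 11(m+1), since 2·(6m^4 - 11m) − (6(m+1)^4 - 11(m+1)) = 6m^4 - 24m^3 - 36m^2 - 35m + 5, which is nonnegative for all m ≥ 18.
Combining, 3·2^(m + 1) ≥ 6(m+1)^4 - 11(m+1).
This completes the induction.
Hence the smallest such n₀ is 18.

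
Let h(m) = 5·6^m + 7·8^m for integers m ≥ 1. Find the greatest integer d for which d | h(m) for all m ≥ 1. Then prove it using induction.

d = 2

Computing the first values: h(1) = 86 and h(2) = 628; gcd(86, 628) = 2, so d ≤ 2.
We prove 2 | 5·6^m + 7·8^m for all m ≥ 1 by induction on m.
Base step (m = 1): h(1) = 86 = 2·(43), so 2 | h(1).
Inductive step: suppose the statement holds for some k ≥ 1, i.e. 2 | h(k). Then
h(k+1) − 8·h(k) = (5·6^(k+1) + 7·8^(k+1)) − 8·(5·6^k + 7·8^k) = (5)·6^k·(6 − 8) = (-10)·6^k. Since 2 | h(k) by the inductive hypothesis, 2 | 8·h(k); and 2 | -10 since -10 = 2·-5. Therefore 2 | h(k+1).
Hence, by induction on m, the claim holds for every m ≥ 1.
Therefore the largest such d is 2.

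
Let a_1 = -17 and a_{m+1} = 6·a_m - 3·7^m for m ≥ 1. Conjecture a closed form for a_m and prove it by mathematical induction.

a_m = 4·6^(m - 1) - 3·7^m

Computing the first terms: a_1 = -17, a_2 = -123, a_3 = -885. This suggests a_m = 4·6^(m - 1) - 3·7^m.
When m = 1: the formula gives -17 = -17 = a_1.
For the inductive step, assume it holds for an arbitrary j ≥ 1, so a_j = 4·6^(j - 1) - 3·7^j.
Then a_{j+1} = 6·a_j - 3·7^j = 6·(4·6^(j - 1) - 3·7^j) - 3·7^j = 4·6^j - 3·7^(j + 1) = 4·6^((j+1) - 1) - 3·7^(j+1),
which is the claimed formula at m = j+1.
This completes the induction.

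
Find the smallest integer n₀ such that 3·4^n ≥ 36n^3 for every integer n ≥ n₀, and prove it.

n₀ = 6

At n = 5: 3072 < 4500, so the inequality fails and n₀ ≥ 6. We prove 3·4^n ≥ 36n^3 for all n ≥ 6.
Base case (n = 6): 3·4^n = 12288 and 36n^3 = 7776, so 12288 ≥ 7776.
Suppose the result is true for n = m, so 3·4^m ≥ 36m^3.
Then 3·4^(m + 1) = 4·(3·4^m) ≥ 4·(36m^3).
Also, for m ≥ 6 we have 4·(36m^3) ≥ 36(m+1)^3, since 4 ≥ (1 + 1/m)^3 for all m ≥ 6.
Combining, 3·4^(m + 1) ≥ 36(m+1)^3.
Hence, by induction on n, the claim holds for every n ≥ 6.
Hence the smallest such n₀ is 6.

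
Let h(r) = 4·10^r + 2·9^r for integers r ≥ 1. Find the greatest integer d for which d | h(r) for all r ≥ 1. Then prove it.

d = 2

Computing the first values: h(1) = 58 and h(2) = 562; gcd(58, 562) = 2, so d ≤ 2.
We prove 2 | 4·10^r + 2·9^r for all r ≥ 1 by induction on r.
When r = 1: h(1) = 58 = 2·(29), so 2 | h(1).
Suppose the result is true for r = k, i.e. 2 | h(k). Then
h(k+1) − 10·h(k) = (4·10^(k+1) + 2·9^(k+1)) − 10·(4·10^k + 2·9^k) = (2)·9^k·(9 − 10) = (-2)·9^k. Since 2 | h(k) by the inductive hypothesis, 2 | 10·h(k); and 2 | -2 since -2 = 2·-1. Therefore 2 | h(k+1).
By induction, the statement is established for all r ≥ 1.
Therefore the largest such d is 2.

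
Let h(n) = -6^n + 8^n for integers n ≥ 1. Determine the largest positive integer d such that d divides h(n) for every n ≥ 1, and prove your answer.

d = 2

Computing the first values: h(1) = 2 and h(2) = 28; gcd(2, 28) = 2, so d ≤ 2.
We prove 2 | -6^n + 8^n for all n ≥ 1 by induction on n.
Base case (n = 1): h(1) = 2 = 2·(1), so 2 | h(1).
Inductive step: suppose the statement holds for some r ≥ 1, i.e. 2 | h(r). Then
8^{r+1} − 6^{r+1} = 8·8^r − 6·6^r = 8·(8^r − 6^r) + (2)·6^r. The first term is divisible by 2 by the inductive hypothesis, and the second term (2)·6^r is divisible by 2 since 2 | 2. Hence 2 | h(r+1).
This completes the induction.
Therefore the largest such d is 2.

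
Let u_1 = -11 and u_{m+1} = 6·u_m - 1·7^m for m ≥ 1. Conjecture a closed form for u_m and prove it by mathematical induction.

u_m = -4·6^(m - 1) - 7^m

Computing the first terms: u_1 = -11, u_2 = -73, u_3 = -487. This suggests u_m = -4·6^(m - 1) - 7^m.
Base case (m = 1): the formula gives -11 = -11 = u_1.
Suppose the result is true for m = i, so u_i = -4·6^(i - 1) - 7^i.
Then u_{i+1} = 6·u_i - 1·7^i = 6·(-4·6^(i - 1) - 7^i) - 1·7^i = -4·6^i - 7^(i + 1) = -4·6^((i+1) - 1) - 7^(i+1),
which is the claimed formula at m = i+1.
By induction, the statement is established for all m ≥ 1.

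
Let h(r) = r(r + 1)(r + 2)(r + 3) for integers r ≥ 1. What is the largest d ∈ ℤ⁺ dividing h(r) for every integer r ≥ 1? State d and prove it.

Computing the first values: h(1) = 24 and h(2) = 120; gcd(24, 120) = 24, so d ≤ 24.
We prove 24 | r(r + 1)(r + 2)(r + 3) for all r ≥ 1 by induction on r.
For the base case r = 1: h(1) = 24 = 24·(1), so 24 | h(1).
Suppose the result is true for r = k, i.e. 24 | h(k). Then
h(k+1) − h(k) = (k+1)·(k+2)·(k+3)·(k+4) − k·(k+1)·(k+2)·(k+3) = (k+1)·(k+2)·(k+3)·[(k+4) − k] = 4·(k+1)·(k+2)·(k+3). The product of 3 consecutive integers is divisible by (3)! = 6, so h(k+1) − h(k) is divisible by 4·6 = 24. By the inductive hypothesis 24 | h(k), hence 24 | h(k+1).
By induction, the statement is established for all r ≥ 1.
Therefore the largest such d is 24.

d = 24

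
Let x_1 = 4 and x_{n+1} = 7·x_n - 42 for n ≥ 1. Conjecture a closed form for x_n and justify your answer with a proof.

Computing the first terms: x_1 = 4, x_2 = -14, x_3 = -140. This suggests x_n = -3·7^(n - 1) + 7.
When n = 1: the formula gives 4 = 4 = x_1.
Inductive step: assume the claim holds for n = p, so x_p = -3·7^(p - 1) + 7.
Then x_{p+1} = 7·x_p - 42 = 7·(-3·7^(p - 1) + 7) - 42 = -3·7^p + 7 = -3·7^((p+1) - 1) + 7,
which is the claimed formula at n = p+1.
Hence, by induction on n, the claim holds for every n ≥ 1.

x_n = -3·7^(n - 1) + 7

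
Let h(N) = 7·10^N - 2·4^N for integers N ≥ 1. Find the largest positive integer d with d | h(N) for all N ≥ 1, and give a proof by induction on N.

Computing the first values: h(1) = 62 and h(2) = 668; gcd(62, 668) = 2, so d ≤ 2.
We prove 2 | 7·10^N - 2·4^N for all N ≥ 1 by induction on N.
Base step (N = 1): h(1) = 62 = 2·(31), so 2 | h(1).
Inductive step: assume the claim holds for N = j, i.e. 2 | h(j). Then
h(j+1) − 10·h(j) = (7·10^(j+1) - 2·4^(j+1)) − 10·(7·10^j - 2·4^j) = (-2)·4^j·(4 − 10) = (12)·4^j. Since 2 | h(j) by the inductive hypothesis, 2 | 10·h(j); and 2 | 12 since 12 = 2·6. Therefore 2 | h(j+1).
By induction, the statement is established for all N ≥ 1.
Therefore the largest such d is 2.

d = 2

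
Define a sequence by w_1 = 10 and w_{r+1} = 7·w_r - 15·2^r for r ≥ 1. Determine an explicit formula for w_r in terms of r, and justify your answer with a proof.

w_r = 3·2^r + 4·7^(r - 1)

Computing the first terms: w_1 = 10, w_2 = 40, w_3 = 220. This suggests w_r = 3·2^r + 4·7^(r - 1).
When r = 1: the formula gives 10 = 10 = w_1.
Inductive step: suppose the statement holds for some i ≥ 1, so w_i = 3·2^i + 4·7^(i - 1).
Then w_{i+1} = 7·w_i - 15·2^i = 7·(3·2^i + 4·7^(i - 1)) - 15·2^i = 3·2^(i + 1) + 4·7^i = 3·2^(i+1) + 4·7^((i+1) - 1),
which is the claimed formula at r = i+1.
By induction, the statement is established for all r ≥ 1.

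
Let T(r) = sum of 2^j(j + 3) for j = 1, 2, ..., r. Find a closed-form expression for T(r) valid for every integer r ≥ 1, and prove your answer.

T(r) = 2·2^r(r + 2) - 4

We claim T(r) = 2·2^r(r + 2) - 4 for all r ≥ 1.
Base step (r = 1): T(1) = 8, and the closed form gives 8. They agree.
For the inductive step, assume it holds for an arbitrary j ≥ 1, so T(j) = 2·2^j(j + 2) - 4.
Then T(j+1) = T(j) + (2^(j + 1)(j + 4)) = (2·2^j(j + 2) - 4) + (2^(j + 1)(j + 4)).
Simplifying, T(j+1) = 4·2^j·j + 12·2^j - 4 = 2·2^(j+1)((j+1) + 2) - 4,
which is the closed form with r = j+1.
By the principle of mathematical induction, the result holds for all r ≥ 1.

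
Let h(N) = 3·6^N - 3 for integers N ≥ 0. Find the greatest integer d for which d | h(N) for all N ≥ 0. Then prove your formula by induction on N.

Computing the first values: h(0) = 0 and h(1) = 15; gcd(0, 15) = 15, so d ≤ 15.
We prove 15 | 3·6^N - 3 for all N ≥ 0 by induction on N.
When N = 0: h(0) = 0 = 15·(0), so 15 | h(0).
Suppose the result is true for N = k, i.e. 15 | h(k). Then
h(k+1) = 3·6^(k+1) - 3 = 6·(3·6^k - 3) + 15 = 6·h(k) + 15. The first term is divisible by 15 by the inductive hypothesis, and 15 is divisible by 15. Hence 15 | h(k+1).
By induction, the statement is established for all N ≥ 0.
Therefore the largest such d is 15.

d = 15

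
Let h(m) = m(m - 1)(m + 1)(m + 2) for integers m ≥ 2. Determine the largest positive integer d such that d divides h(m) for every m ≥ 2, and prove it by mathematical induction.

d = 24

Computing the first values: h(2) = 24 and h(3) = 120; gcd(24, 120) = 24, so d ≤ 24.
We prove 24 | m(m - 1)(m + 1)(m + 2) for all m ≥ 2 by induction on m.
Base step (m = 2): h(2) = 24 = 24·(1), so 24 | h(2).
Inductive step: assume the claim holds for m = k, i.e. 24 | h(k). Then
h(k+1) − h(k) = k·(k+1)·(k+2)·(k+3) − (k-1)·k·(k+1)·(k+2) = k·(k+1)·(k+2)·[(k+3) − (k-1)] = 4·k·(k+1)·(k+2). The product of 3 consecutive integers is divisible by (3)! = 6, so h(k+1) − h(k) is divisible by 4·6 = 24. By the inductive hypothesis 24 | h(k), hence 24 | h(k+1).
This completes the induction.
Therefore the largest such d is 24.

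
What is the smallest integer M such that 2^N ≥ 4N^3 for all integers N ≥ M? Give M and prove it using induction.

M = 14

At N = 13: 8192 < 8788, so the inequality fails and M ≥ 14. We prove 2^N ≥ 4N^3 for all N ≥ 14.
When N = 14: 2^N = 16384 and 4N^3 = 10976, so 16384 ≥ 10976.
Inductive step: assume the claim holds for N = p, so 2^p ≥ 4p^3.
Then 2^(p + 1) = 2·(2^p) ≥ 2·(4p^3).
Also, for p ≥ 14 we have 2·(4p^3) ≥ 4(p+1)^3, since 2 ≥ (1 + 1/p)^3 for all p ≥ 14.
Combining, 2^(p + 1) ≥ 4(p+1)^3.
By induction, the statement is established for all N ≥ 14.
Hence the smallest such M is 14.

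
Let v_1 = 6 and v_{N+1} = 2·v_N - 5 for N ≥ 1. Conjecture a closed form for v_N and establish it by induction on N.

v_N = 2^(N - 1) + 5

Computing the first terms: v_1 = 6, v_2 = 7, v_3 = 9. This suggests v_N = 2^(N - 1) + 5.
When N = 1: the formula gives 6 = 6 = v_1.
Suppose the result is true for N = m, so v_m = 2^(m - 1) + 5.
Then v_{m+1} = 2·v_m - 5 = 2·(2^(m - 1) + 5) - 5 = 2^m + 5 = 2^((m+1) - 1) + 5,
which is the claimed formula at N = m+1.
This completes the induction.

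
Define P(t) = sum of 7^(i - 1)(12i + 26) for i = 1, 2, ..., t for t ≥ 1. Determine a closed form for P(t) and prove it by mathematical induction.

We claim P(t) = 2·7^t(t + 2) - 4 for all t ≥ 1.
Base case (t = 1): P(1) = 38, and the closed form gives 38. They agree.
Suppose the result is true for t = i, so P(i) = 2·7^i(i + 2) - 4.
Then P(i+1) = P(i) + (7^i(12i + 38)) = (2·7^i(i + 2) - 4) + (7^i(12i + 38)).
Simplifying, P(i+1) = 14·7^i·i + 42·7^i - 4 = 2·7^(i+1)((i+1) + 2) - 4,
which is the closed form with t = i+1.
This completes the induction.

P(t) = 2·7^t(t + 2) - 4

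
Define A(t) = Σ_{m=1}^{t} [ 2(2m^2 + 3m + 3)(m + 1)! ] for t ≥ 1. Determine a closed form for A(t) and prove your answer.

We claim A(t) = (4t + 2)(t + 2)! - 4 for all t ≥ 1.
For the base case t = 1: A(1) = 32, and the closed form gives 32. They agree.
Inductive step: suppose the statement holds for some m ≥ 1, so A(m) = (4m + 2)(m + 2)! - 4.
Then A(m+1) = A(m) + (2(2m^2 + 7m + 8)(m + 2)!) = ((4m + 2)(m + 2)! - 4) + (2(2m^2 + 7m + 8)(m + 2)!).
Simplifying, A(m+1) = (4(m+1) + 2)((m+1) + 2)! - 4,
which is the closed form with t = m+1.
This completes the induction.

A(t) = (4t + 2)(t + 2)! - 4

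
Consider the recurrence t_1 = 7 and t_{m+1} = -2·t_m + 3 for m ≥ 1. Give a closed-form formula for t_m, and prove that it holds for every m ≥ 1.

t_m = -3(-2)^m + 1

Computing the first terms: t_1 = 7, t_2 = -11, t_3 = 25. This suggests t_m = -3(-2)^m + 1.
For the base case m = 1: the formula gives 7 = 7 = t_1.
For the inductive step, assume it holds for an arbitrary r ≥ 1, so t_r = -3(-2)^r + 1.
Then t_{r+1} = -2·t_r + 3 = -2·(-3(-2)^r + 1) + 3 = -3(-2)^(r + 1) + 1,
which is the claimed formula at m = r+1.
Hence, by induction on m, the claim holds for every m ≥ 1.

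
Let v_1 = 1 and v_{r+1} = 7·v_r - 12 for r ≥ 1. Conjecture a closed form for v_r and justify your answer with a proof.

v_r = -7^(r - 1) + 2

Computing the first terms: v_1 = 1, v_2 = -5, v_3 = -47. This suggests v_r = -7^(r - 1) + 2.
When r = 1: the formula gives 1 = 1 = v_1.
Suppose the result is true for r = k, so v_k = -7^(k - 1) + 2.
Then v_{k+1} = 7·v_k - 12 = 7·(-7^(k - 1) + 2) - 12 = -7^k + 2 = -7^((k+1) - 1) + 2,
which is the claimed formula at r = k+1.
By induction, the statement is established for all r ≥ 1.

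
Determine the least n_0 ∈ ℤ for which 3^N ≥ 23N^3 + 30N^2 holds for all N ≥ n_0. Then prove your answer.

At N = 8: 6561 < 13696, so the inequality fails and n_0 ≥ 9. We prove 3^N ≥ 23N^3 + 30N^2 for all N ≥ 9.
When N = 9: 3^N = 19683 and 23N^3 + 30N^2 = 19197, so 19683 ≥ 19197.
For the inductive step, assume it holds for an arbitrary j ≥ 9, so 3^j ≥ 23j^3 + 30j^2.
Then 3^(j + 1) = 3·(3^j) ≥ 3·(23j^3 + 30j^2).
Also, for j ≥ 9 we have 3·(23j^3 + 30j^2) ≥ 23(j+1)^3 + 30(j+1)^2, since 3·(23j^3 + 30j^2) − (23(j+1)^3 + 30(j+1)^2) = 46j^3 - 9j^2 - 129j - 53, which is nonnegative for all j ≥ 9.
Combining, 3^(j + 1) ≥ 23(j+1)^3 + 30(j+1)^2.
Hence, by induction on N, the claim holds for every N ≥ 9.
Hence the smallest such n_0 is 9.

n_0 = 9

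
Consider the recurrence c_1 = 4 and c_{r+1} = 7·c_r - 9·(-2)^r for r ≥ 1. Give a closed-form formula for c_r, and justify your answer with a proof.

Computing the first terms: c_1 = 4, c_2 = 46, c_3 = 286. This suggests c_r = (-2)^r + 6·7^(r - 1).
For the base case r = 1: the formula gives 4 = 4 = c_1.
For the inductive step, assume it holds for an arbitrary p ≥ 1, so c_p = (-2)^p + 6·7^(p - 1).
Then c_{p+1} = 7·c_p - 9·(-2)^p = 7·((-2)^p + 6·7^(p - 1)) - 9·(-2)^p = (-2)^(p + 1) + 6·7^p = (-2)^(p+1) + 6·7^((p+1) - 1),
which is the claimed formula at r = p+1.
By the principle of mathematical induction, the result holds for all r ≥ 1.

c_r = (-2)^r + 6·7^(r - 1)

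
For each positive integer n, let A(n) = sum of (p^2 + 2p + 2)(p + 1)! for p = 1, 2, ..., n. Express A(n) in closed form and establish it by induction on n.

A(n) = (n + 1)(n + 2)! - 2

We claim A(n) = (n + 1)(n + 2)! - 2 for all n ≥ 1.
Base case (n = 1): A(1) = 10, and the closed form gives 10. They agree.
Suppose the result is true for n = p, so A(p) = (p + 1)(p + 2)! - 2.
Then A(p+1) = A(p) + ((p^2 + 4p + 5)(p + 2)!) = ((p + 1)(p + 2)! - 2) + ((p^2 + 4p + 5)(p + 2)!).
Simplifying, A(p+1) = ((p+1) + 1)((p+1) + 2)! - 2,
which is the closed form with n = p+1.
By induction, the statement is established for all n ≥ 1.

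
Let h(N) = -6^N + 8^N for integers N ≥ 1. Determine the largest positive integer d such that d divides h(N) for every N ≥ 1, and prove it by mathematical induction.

Computing the first values: h(1) = 2 and h(2) = 28; gcd(2, 28) = 2, so d ≤ 2.
We prove 2 | -6^N + 8^N for all N ≥ 1 by induction on N.
Base case (N = 1): h(1) = 2 = 2·(1), so 2 | h(1).
Inductive step: suppose the statement holds for some j ≥ 1, i.e. 2 | h(j). Then
8^{j+1} − 6^{j+1} = 8·8^j − 6·6^j = 8·(8^j − 6^j) + (2)·6^j. The first term is divisible by 2 by the inductive hypothesis, and the second term (2)·6^j is divisible by 2 since 2 | 2. Hence 2 | h(j+1).
This completes the induction.
Therefore the largest such d is 2.

d = 2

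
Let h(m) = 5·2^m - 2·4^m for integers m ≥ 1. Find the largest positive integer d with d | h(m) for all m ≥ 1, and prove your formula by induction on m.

d = 2

Computing the first values: h(1) = 2 and h(2) = -12; gcd(2, -12) = 2, so d ≤ 2.
We prove 2 | 5·2^m - 2·4^m for all m ≥ 1 by induction on m.
When m = 1: h(1) = 2 = 2·(1), so 2 | h(1).
For the inductive step, assume it holds for an arbitrary r ≥ 1, i.e. 2 | h(r). Then
h(r+1) − 4·h(r) = (5·2^(r+1) - 2·4^(r+1)) − 4·(5·2^r - 2·4^r) = (5)·2^r·(2 − 4) = (-10)·2^r. Since 2 | h(r) by the inductive hypothesis, 2 | 4·h(r); and 2 | -10 since -10 = 2·-5. Therefore 2 | h(r+1).
Hence, by induction on m, the claim holds for every m ≥ 1.
Therefore the largest such d is 2.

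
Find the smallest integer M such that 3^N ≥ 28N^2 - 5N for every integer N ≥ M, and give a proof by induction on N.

M = 7

At N = 6: 729 < 978, so the inequality fails and M ≥ 7. We prove 3^N ≥ 28N^2 - 5N for all N ≥ 7.
For the base case N = 7: 3^N = 2187 and 28N^2 - 5N = 1337, so 2187 ≥ 1337.
Inductive step: suppose the statement holds for some r ≥ 7, so 3^r ≥ 28r^2 - 5r.
Then 3^(r + 1) = 3·(3^r) ≥ 3·(28r^2 - 5r).
Also, for r ≥ 7 we have 3·(28r^2 - 5r) ≥ 28(r+1)^2 - 5(r+1), since 3·(28r^2 - 5r) − (28(r+1)^2 - 5(r+1)) = 56r^2 - 66r - 23, which is nonnegative for all r ≥ 7.
Combining, 3^(r + 1) ≥ 28(r+1)^2 - 5(r+1).
By induction, the statement is established for all N ≥ 7.
Hence the smallest such M is 7.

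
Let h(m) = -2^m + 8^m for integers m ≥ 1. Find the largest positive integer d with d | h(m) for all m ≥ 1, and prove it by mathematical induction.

Computing the first values: h(1) = 6 and h(2) = 60; gcd(6, 60) = 6, so d ≤ 6.
We prove 6 | -2^m + 8^m for all m ≥ 1 by induction on m.
When m = 1: h(1) = 6 = 6·(1), so 6 | h(1).
Inductive step: assume the claim holds for m = r, i.e. 6 | h(r). Then
8^{r+1} − 2^{r+1} = 8·8^r − 2·2^r = 8·(8^r − 2^r) + (6)·2^r. The first term is divisible by 6 by the inductive hypothesis, and the second term (6)·2^r is divisible by 6 since 6 | 6. Hence 6 | h(r+1).
This completes the induction.
Therefore the largest such d is 6.

d = 6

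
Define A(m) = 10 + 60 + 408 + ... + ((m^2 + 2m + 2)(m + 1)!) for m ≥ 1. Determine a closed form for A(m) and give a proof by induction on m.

We claim A(m) = (m + 1)(m + 2)! - 2 for all m ≥ 1.
For the base case m = 1: A(1) = 10, and the closed form gives 10. They agree.
Inductive step: assume the claim holds for m = r, so A(r) = (r + 1)(r + 2)! - 2.
Then A(r+1) = A(r) + ((r^2 + 4r + 5)(r + 2)!) = ((r + 1)(r + 2)! - 2) + ((r^2 + 4r + 5)(r + 2)!).
Simplifying, A(r+1) = ((r+1) + 1)((r+1) + 2)! - 2,
which is the closed form with m = r+1.
By the principle of mathematical induction, the result holds for all m ≥ 1.

A(m) = (m + 1)(m + 2)! - 2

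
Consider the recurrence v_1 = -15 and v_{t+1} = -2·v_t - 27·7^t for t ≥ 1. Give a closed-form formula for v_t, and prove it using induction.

Computing the first terms: v_1 = -15, v_2 = -159, v_3 = -1005. This suggests v_t = -3(-2)^t - 3·7^t.
Base case (t = 1): the formula gives -15 = -15 = v_1.
For the inductive step, assume it holds for an arbitrary j ≥ 1, so v_j = -3(-2)^j - 3·7^j.
Then v_{j+1} = -2·v_j - 27·7^j = -2·(-3(-2)^j - 3·7^j) - 27·7^j = -3(-2)^(j + 1) - 3·7^(j + 1),
which is the claimed formula at t = j+1.
By induction, the statement is established for all t ≥ 1.

v_t = -3(-2)^t - 3·7^t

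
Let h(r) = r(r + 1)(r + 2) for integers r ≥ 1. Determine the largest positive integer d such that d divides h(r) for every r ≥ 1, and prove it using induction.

d = 6

Computing the first values: h(1) = 6 and h(2) = 24; gcd(6, 24) = 6, so d ≤ 6.
We prove 6 | r(r + 1)(r + 2) for all r ≥ 1 by induction on r.
Base step (r = 1): h(1) = 6 = 6·(1), so 6 | h(1).
Inductive step: suppose the statement holds for some m ≥ 1, i.e. 6 | h(m). Then
h(m+1) − h(m) = (m+1)·(m+2)·(m+3) − m·(m+1)·(m+2) = (m+1)·(m+2)·[(m+3) − m] = 3·(m+1)·(m+2). The product of 2 consecutive integers is divisible by (2)! = 2, so h(m+1) − h(m) is divisible by 3·2 = 6. By the inductive hypothesis 6 | h(m), hence 6 | h(m+1).
By the principle of mathematical induction, the result holds for all r ≥ 1.
Therefore the largest such d is 6.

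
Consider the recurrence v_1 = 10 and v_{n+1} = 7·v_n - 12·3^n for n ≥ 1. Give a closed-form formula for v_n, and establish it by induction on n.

Computing the first terms: v_1 = 10, v_2 = 34, v_3 = 130. This suggests v_n = 3^(n + 1) + 7^(n - 1).
Base case (n = 1): the formula gives 10 = 10 = v_1.
Inductive step: assume the claim holds for n = r, so v_r = 3^(r + 1) + 7^(r - 1).
Then v_{r+1} = 7·v_r - 12·3^r = 7·(3^(r + 1) + 7^(r - 1)) - 12·3^r = 3^(r + 2) + 7^r = 3^((r+1) + 1) + 7^((r+1) - 1),
which is the claimed formula at n = r+1.
Hence, by induction on n, the claim holds for every n ≥ 1.

v_n = 3^(n + 1) + 7^(n - 1)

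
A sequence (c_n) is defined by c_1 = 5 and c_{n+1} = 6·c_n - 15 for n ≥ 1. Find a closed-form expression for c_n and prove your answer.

c_n = 2·6^(n - 1) + 3

Computing the first terms: c_1 = 5, c_2 = 15, c_3 = 75. This suggests c_n = 2·6^(n - 1) + 3.
When n = 1: the formula gives 5 = 5 = c_1.
Inductive step: assume the claim holds for n = p, so c_p = 2·6^(p - 1) + 3.
Then c_{p+1} = 6·c_p - 15 = 6·(2·6^(p - 1) + 3) - 15 = 2·6^p + 3 = 2·6^((p+1) - 1) + 3,
which is the claimed formula at n = p+1.
This completes the induction.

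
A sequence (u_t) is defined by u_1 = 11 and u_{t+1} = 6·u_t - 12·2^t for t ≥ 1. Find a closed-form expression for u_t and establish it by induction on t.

u_t = 3·2^t + 5·6^(t - 1)

Computing the first terms: u_1 = 11, u_2 = 42, u_3 = 204. This suggests u_t = 3·2^t + 5·6^(t - 1).
Base step (t = 1): the formula gives 11 = 11 = u_1.
Inductive step: suppose the statement holds for some m ≥ 1, so u_m = 3·2^m + 5·6^(m - 1).
Then u_{m+1} = 6·u_m - 12·2^m = 6·(3·2^m + 5·6^(m - 1)) - 12·2^m = 3·2^(m + 1) + 5·6^m = 3·2^(m+1) + 5·6^((m+1) - 1),
which is the claimed formula at t = m+1.
By the principle of mathematical induction, the result holds for all t ≥ 1.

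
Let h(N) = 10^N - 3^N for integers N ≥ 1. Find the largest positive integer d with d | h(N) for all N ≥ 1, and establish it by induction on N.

Computing the first values: h(1) = 7 and h(2) = 91; gcd(7, 91) = 7, so d ≤ 7.
We prove 7 | 10^N - 3^N for all N ≥ 1 by induction on N.
Base case (N = 1): h(1) = 7 = 7·(1), so 7 | h(1).
Suppose the result is true for N = k, i.e. 7 | h(k). Then
10^{k+1} − 3^{k+1} = 10·10^k − 3·3^k = 10·(10^k − 3^k) + (7)·3^k. The first term is divisible by 7 by the inductive hypothesis, and the second term (7)·3^k is divisible by 7 since 7 | 7. Hence 7 | h(k+1).
By the principle of mathematical induction, the result holds for all N ≥ 1.
Therefore the largest such d is 7.

d = 7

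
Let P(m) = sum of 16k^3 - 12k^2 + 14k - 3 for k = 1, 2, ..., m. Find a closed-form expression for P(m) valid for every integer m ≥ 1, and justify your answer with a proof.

P(m) = m(2m + 1)(2m^2 + m + 2)

We claim P(m) = m(2m + 1)(2m^2 + m + 2) for all m ≥ 1.
When m = 1: P(1) = 15, and the closed form gives 15. They agree.
Suppose the result is true for m = k, so P(k) = k(4k^3 + 4k^2 + 5k + 2).
Then P(k+1) = P(k) + (16k^3 + 36k^2 + 38k + 15) = (k(4k^3 + 4k^2 + 5k + 2)) + (16k^3 + 36k^2 + 38k + 15).
Simplifying, P(k+1) = (k + 1)(2k + 3)(2k^2 + 5k + 5) = (k+1)(2(k+1) + 1)(2(k+1)^2 + (k+1) + 2),
which is the closed form with m = k+1.
Hence, by induction on m, the claim holds for every m ≥ 1.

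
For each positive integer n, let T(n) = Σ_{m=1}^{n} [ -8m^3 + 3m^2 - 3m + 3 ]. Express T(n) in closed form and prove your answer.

We claim T(n) = -n(2n - 1)(n^2 + 2n + 2) for all n ≥ 1.
Base case (n = 1): T(1) = -5, and the closed form gives -5. They agree.
Suppose the result is true for n = m, so T(m) = m(-2m^3 - 3m^2 - 2m + 2).
Then T(m+1) = T(m) + (-3m - 8(m + 1)^3 + 3(m + 1)^2) = (m(-2m^3 - 3m^2 - 2m + 2)) + (-3m - 8(m + 1)^3 + 3(m + 1)^2).
Simplifying, T(m+1) = -(m + 1)(2m + 1)(m^2 + 4m + 5) = -(m+1)(2(m+1) - 1)((m+1)^2 + 2(m+1) + 2),
which is the closed form with n = m+1.
Hence, by induction on n, the claim holds for every n ≥ 1.

T(n) = -n(2n - 1)(n^2 + 2n + 2)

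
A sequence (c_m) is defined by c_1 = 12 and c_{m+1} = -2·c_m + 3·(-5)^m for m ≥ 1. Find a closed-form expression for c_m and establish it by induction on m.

Computing the first terms: c_1 = 12, c_2 = -39, c_3 = 153. This suggests c_m = 7(-2)^(m - 1) - (-5)^m.
Base case (m = 1): the formula gives 12 = 12 = c_1.
For the inductive step, assume it holds for an arbitrary k ≥ 1, so c_k = 7(-2)^(k - 1) - (-5)^k.
Then c_{k+1} = -2·c_k + 3·(-5)^k = -2·(7(-2)^(k - 1) - (-5)^k) + 3·(-5)^k = 7(-2)^k - (-5)^(k + 1) = 7(-2)^((k+1) - 1) - (-5)^(k+1),
which is the claimed formula at m = k+1.
Hence, by induction on m, the claim holds for every m ≥ 1.

c_m = 7(-2)^(m - 1) - (-5)^m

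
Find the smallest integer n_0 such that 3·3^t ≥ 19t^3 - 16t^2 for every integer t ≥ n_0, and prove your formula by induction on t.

At t = 6: 2187 < 3528, so the inequality fails and n_0 ≥ 7. We prove 3·3^t ≥ 19t^3 - 16t^2 for all t ≥ 7.
Base step (t = 7): 3·3^t = 6561 and 19t^3 - 16t^2 = 5733, so 6561 ≥ 5733.
Inductive step: assume the claim holds for t = j, so 3·3^j ≥ 19j^3 - 16j^2.
Then 3·3^(j + 1) = 3·(3·3^j) ≥ 3·(19j^3 - 16j^2).
Also, for j ≥ 7 we have 3·(19j^3 - 16j^2) ≥ 19(j+1)^3 - 16(j+1)^2, since 3·(19j^3 - 16j^2) − (19(j+1)^3 - 16(j+1)^2) = 38j^3 - 89j^2 - 25j - 3, which is nonnegative for all j ≥ 7.
Combining, 3·3^(j + 1) ≥ 19(j+1)^3 - 16(j+1)^2.
This completes the induction.
Hence the smallest such n_0 is 7.

n_0 = 7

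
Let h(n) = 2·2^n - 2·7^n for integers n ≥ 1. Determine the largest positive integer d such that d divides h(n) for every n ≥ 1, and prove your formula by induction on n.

Computing the first values: h(1) = -10 and h(2) = -90; gcd(-10, -90) = 10, so d ≤ 10.
We prove 10 | 2·2^n - 2·7^n for all n ≥ 1 by induction on n.
Base step (n = 1): h(1) = -10 = 10·(-1), so 10 | h(1).
For the inductive step, assume it holds for an arbitrary k ≥ 1, i.e. 10 | h(k). Then
h(k+1) − 7·h(k) = (2·2^(k+1) - 2·7^(k+1)) − 7·(2·2^k - 2·7^k) = (2)·2^k·(2 − 7) = (-10)·2^k. Since 10 | h(k) by the inductive hypothesis, 10 | 7·h(k); and 10 | -10 since -10 = 10·-1. Therefore 10 | h(k+1).
By induction, the statement is established for all n ≥ 1.
Therefore the largest such d is 10.

d = 10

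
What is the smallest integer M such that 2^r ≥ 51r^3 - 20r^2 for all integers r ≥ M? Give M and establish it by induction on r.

At r = 18: 262144 < 290952, so the inequality fails and M ≥ 19. We prove 2^r ≥ 51r^3 - 20r^2 for all r ≥ 19.
Base step (r = 19): 2^r = 524288 and 51r^3 - 20r^2 = 342589, so 524288 ≥ 342589.
Inductive step: suppose the statement holds for some k ≥ 19, so 2^k ≥ 51k^3 - 20k^2.
Then 2^(k + 1) = 2·(2^k) ≥ 2·(51k^3 - 20k^2).
Also, for k ≥ 19 we have 2·(51k^3 - 20k^2) ≥ 51(k+1)^3 - 20(k+1)^2, since 2·(51k^3 - 20k^2) − (51(k+1)^3 - 20(k+1)^2) = 51k^3 - 173k^2 - 113k - 31, which is nonnegative for all k ≥ 19.
Combining, 2^(k + 1) ≥ 51(k+1)^3 - 20(k+1)^2.
By induction, the statement is established for all r ≥ 19.
Hence the smallest such M is 19.

M = 19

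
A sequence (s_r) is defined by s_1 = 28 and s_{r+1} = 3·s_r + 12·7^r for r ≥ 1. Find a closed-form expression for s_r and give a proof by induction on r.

Computing the first terms: s_1 = 28, s_2 = 168, s_3 = 1092. This suggests s_r = 7·3^(r - 1) + 3·7^r.
When r = 1: the formula gives 28 = 28 = s_1.
Suppose the result is true for r = i, so s_i = 7·3^(i - 1) + 3·7^i.
Then s_{i+1} = 3·s_i + 12·7^i = 3·(7·3^(i - 1) + 3·7^i) + 12·7^i = 7·3^i + 3·7^(i + 1) = 7·3^((i+1) - 1) + 3·7^(i+1),
which is the claimed formula at r = i+1.
Hence, by induction on r, the claim holds for every r ≥ 1.

s_r = 7·3^(r - 1) + 3·7^r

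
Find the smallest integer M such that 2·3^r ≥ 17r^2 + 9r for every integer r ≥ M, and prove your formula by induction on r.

At r = 4: 162 < 308, so the inequality fails and M ≥ 5. We prove 2·3^r ≥ 17r^2 + 9r for all r ≥ 5.
Base case (r = 5): 2·3^r = 486 and 17r^2 + 9r = 470, so 486 ≥ 470.
Suppose the result is true for r = j, so 2·3^j ≥ 17j^2 + 9j.
Then 2·3^(j + 1) = 3·(2·3^j) ≥ 3·(17j^2 + 9j).
Also, for j ≥ 5 we have 3·(17j^2 + 9j) ≥ 17(j+1)^2 + 9(j+1), since 3·(17j^2 + 9j) − (17(j+1)^2 + 9(j+1)) = 34j^2 - 16j - 26, which is nonnegative for all j ≥ 5.
Combining, 2·3^(j + 1) ≥ 17(j+1)^2 + 9(j+1).
By induction, the statement is established for all r ≥ 5.
Hence the smallest such M is 5.

M = 5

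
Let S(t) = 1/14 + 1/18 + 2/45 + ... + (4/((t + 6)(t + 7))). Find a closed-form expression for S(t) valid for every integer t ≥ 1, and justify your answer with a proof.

S(t) = 4t/(7(t + 7))

We claim S(t) = 4t/(7(t + 7)) for all t ≥ 1.
When t = 1: S(1) = 1/14, and the closed form gives 1/14. They agree.
Inductive step: suppose the statement holds for some m ≥ 1, so S(m) = 4m/(7(m + 7)).
Then S(m+1) = S(m) + (4/((m + 7)(m + 8))) = (4m/(7(m + 7))) + (4/((m + 7)(m + 8))).
Simplifying, S(m+1) = 4(m + 1)/(7(m + 8)) = 4(m+1)/(7((m+1) + 7)),
which is the closed form with t = m+1.
By the principle of mathematical induction, the result holds for all t ≥ 1.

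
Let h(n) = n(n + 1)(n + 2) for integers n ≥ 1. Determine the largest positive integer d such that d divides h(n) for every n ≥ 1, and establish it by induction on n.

Computing the first values: h(1) = 6 and h(2) = 24; gcd(6, 24) = 6, so d ≤ 6.
We prove 6 | n(n + 1)(n + 2) for all n ≥ 1 by induction on n.
Base case (n = 1): h(1) = 6 = 6·(1), so 6 | h(1).
Suppose the result is true for n = p, i.e. 6 | h(p). Then
h(p+1) − h(p) = (p+1)·(p+2)·(p+3) − p·(p+1)·(p+2) = (p+1)·(p+2)·[(p+3) − p] = 3·(p+1)·(p+2). The product of 2 consecutive integers is divisible by (2)! = 2, so h(p+1) − h(p) is divisible by 3·2 = 6. By the inductive hypothesis 6 | h(p), hence 6 | h(p+1).
By the principle of mathematical induction, the result holds for all n ≥ 1.
Therefore the largest such d is 6.

d = 6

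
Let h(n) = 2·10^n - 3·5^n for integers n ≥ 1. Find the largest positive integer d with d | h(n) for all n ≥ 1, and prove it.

Computing the first values: h(1) = 5 and h(2) = 125; gcd(5, 125) = 5, so d ≤ 5.
We prove 5 | 2·10^n - 3·5^n for all n ≥ 1 by induction on n.
For the base case n = 1: h(1) = 5 = 5·(1), so 5 | h(1).
Inductive step: suppose the statement holds for some m ≥ 1, i.e. 5 | h(m). Then
h(m+1) − 10·h(m) = (2·10^(m+1) - 3·5^(m+1)) − 10·(2·10^m - 3·5^m) = (-3)·5^m·(5 − 10) = (15)·5^m. Since 5 | h(m) by the inductive hypothesis, 5 | 10·h(m); and 5 | 15 since 15 = 5·3. Therefore 5 | h(m+1).
By induction, the statement is established for all n ≥ 1.
Therefore the largest such d is 5.

d = 5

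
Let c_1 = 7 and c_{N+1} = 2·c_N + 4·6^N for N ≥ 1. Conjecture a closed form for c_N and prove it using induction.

Computing the first terms: c_1 = 7, c_2 = 38, c_3 = 220. This suggests c_N = 2^(N - 1) + 6^N.
When N = 1: the formula gives 7 = 7 = c_1.
Inductive step: suppose the statement holds for some k ≥ 1, so c_k = 2^(k - 1) + 6^k.
Then c_{k+1} = 2·c_k + 4·6^k = 2·(2^(k - 1) + 6^k) + 4·6^k = 2^k + 6^(k + 1) = 2^((k+1) - 1) + 6^(k+1),
which is the claimed formula at N = k+1.
Hence, by induction on N, the claim holds for every N ≥ 1.

c_N = 2^(N - 1) + 6^N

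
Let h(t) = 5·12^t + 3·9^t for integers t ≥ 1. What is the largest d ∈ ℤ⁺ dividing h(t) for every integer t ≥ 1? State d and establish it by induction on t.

d = 3

Computing the first values: h(1) = 87 and h(2) = 963; gcd(87, 963) = 3, so d ≤ 3.
We prove 3 | 5·12^t + 3·9^t for all t ≥ 1 by induction on t.
Base step (t = 1): h(1) = 87 = 3·(29), so 3 | h(1).
Suppose the result is true for t = k, i.e. 3 | h(k). Then
h(k+1) − 12·h(k) = (5·12^(k+1) + 3·9^(k+1)) − 12·(5·12^k + 3·9^k) = (3)·9^k·(9 − 12) = (-9)·9^k. Since 3 | h(k) by the inductive hypothesis, 3 | 12·h(k); and 3 | -9 since -9 = 3·-3. Therefore 3 | h(k+1).
Hence, by induction on t, the claim holds for every t ≥ 1.
Therefore the largest such d is 3.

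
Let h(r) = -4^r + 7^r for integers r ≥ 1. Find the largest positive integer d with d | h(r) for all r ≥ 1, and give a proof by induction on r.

d = 3

Computing the first values: h(1) = 3 and h(2) = 33; gcd(3, 33) = 3, so d ≤ 3.
We prove 3 | -4^r + 7^r for all r ≥ 1 by induction on r.
For the base case r = 1: h(1) = 3 = 3·(1), so 3 | h(1).
For the inductive step, assume it holds for an arbitrary p ≥ 1, i.e. 3 | h(p). Then
7^{p+1} − 4^{p+1} = 7·7^p − 4·4^p = 7·(7^p − 4^p) + (3)·4^p. The first term is divisible by 3 by the inductive hypothesis, and the second term (3)·4^p is divisible by 3 since 3 | 3. Hence 3 | h(p+1).
By the principle of mathematical induction, the result holds for all r ≥ 1.
Therefore the largest such d is 3.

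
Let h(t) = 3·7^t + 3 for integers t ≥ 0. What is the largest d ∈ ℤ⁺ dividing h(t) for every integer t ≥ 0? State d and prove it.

Computing the first values: h(0) = 6 and h(1) = 24; gcd(6, 24) = 6, so d ≤ 6.
We prove 6 | 3·7^t + 3 for all t ≥ 0 by induction on t.
Base step (t = 0): h(0) = 6 = 6·(1), so 6 | h(0).
For the inductive step, assume it holds for an arbitrary k ≥ 0, i.e. 6 | h(k). Then
h(k+1) = 3·7^(k+1) + 3 = 7·(3·7^k + 3) - 18 = 7·h(k) - 18. The first term is divisible by 6 by the inductive hypothesis, and -18 is divisible by 6. Hence 6 | h(k+1).
By the principle of mathematical induction, the result holds for all t ≥ 0.
Therefore the largest such d is 6.

d = 6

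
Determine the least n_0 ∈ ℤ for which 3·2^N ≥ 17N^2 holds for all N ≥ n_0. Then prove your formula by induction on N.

n_0 = 9

At N = 8: 768 < 1088, so the inequality fails and n_0 ≥ 9. We prove 3·2^N ≥ 17N^2 for all N ≥ 9.
For the base case N = 9: 3·2^N = 1536 and 17N^2 = 1377, so 1536 ≥ 1377.
Inductive step: suppose the statement holds for some m ≥ 9, so 3·2^m ≥ 17m^2.
Then 3·2^(m + 1) = 2·(3·2^m) ≥ 2·(17m^2).
Also, for m ≥ 9 we have 2·(17m^2) ≥ 17(m+1)^2, since 2 ≥ (1 + 1/m)^2 for all m ≥ 9.
Combining, 3·2^(m + 1) ≥ 17(m+1)^2.
This completes the induction.
Hence the smallest such n_0 is 9.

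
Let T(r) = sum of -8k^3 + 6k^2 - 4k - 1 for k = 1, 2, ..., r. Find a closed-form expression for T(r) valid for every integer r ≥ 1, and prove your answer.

T(r) = -r(2r^3 + 2r^2 + r + 2)

We claim T(r) = -r(2r^3 + 2r^2 + r + 2) for all r ≥ 1.
When r = 1: T(1) = -7, and the closed form gives -7. They agree.
Inductive step: suppose the statement holds for some k ≥ 1, so T(k) = k(-2k^3 - 2k^2 - k - 2).
Then T(k+1) = T(k) + (-8k^3 - 18k^2 - 16k - 7) = (k(-2k^3 - 2k^2 - k - 2)) + (-8k^3 - 18k^2 - 16k - 7).
Simplifying, T(k+1) = -(k + 1)(2k^3 + 8k^2 + 11k + 7) = -(k+1)(2(k+1)^3 + 2(k+1)^2 + (k+1) + 2),
which is the closed form with r = k+1.
Hence, by induction on r, the claim holds for every r ≥ 1.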